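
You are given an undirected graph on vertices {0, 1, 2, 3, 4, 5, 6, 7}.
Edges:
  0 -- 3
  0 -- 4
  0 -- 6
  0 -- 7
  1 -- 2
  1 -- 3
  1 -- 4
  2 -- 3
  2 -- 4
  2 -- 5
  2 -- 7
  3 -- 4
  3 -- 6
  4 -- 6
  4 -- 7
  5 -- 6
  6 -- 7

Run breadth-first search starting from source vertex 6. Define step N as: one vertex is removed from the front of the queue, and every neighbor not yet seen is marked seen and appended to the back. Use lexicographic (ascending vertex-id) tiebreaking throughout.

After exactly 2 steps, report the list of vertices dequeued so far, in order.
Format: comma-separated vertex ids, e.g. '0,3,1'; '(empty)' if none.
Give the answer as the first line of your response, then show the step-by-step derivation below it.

6,0

step 1: dequeue 6; queue=[0,3,4,5,7]; order=6
step 2: dequeue 0; queue=[3,4,5,7]; order=6,0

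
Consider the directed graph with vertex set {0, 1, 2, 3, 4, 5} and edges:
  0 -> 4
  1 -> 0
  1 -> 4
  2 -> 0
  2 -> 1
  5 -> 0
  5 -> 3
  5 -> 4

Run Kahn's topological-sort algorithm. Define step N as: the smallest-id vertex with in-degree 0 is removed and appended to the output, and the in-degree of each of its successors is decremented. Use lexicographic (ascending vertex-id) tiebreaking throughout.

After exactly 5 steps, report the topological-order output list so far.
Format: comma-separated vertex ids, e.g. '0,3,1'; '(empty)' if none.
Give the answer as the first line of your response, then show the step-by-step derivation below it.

2,1,5,0,3

step 1: output 2; order=[2]; indeg=(2,0,0,1,3,0)
step 2: output 1; order=[2,1]; indeg=(1,0,0,1,2,0)
step 3: output 5; order=[2,1,5]; indeg=(0,0,0,0,1,0)
step 4: output 0; order=[2,1,5,0]; indeg=(0,0,0,0,0,0)
step 5: output 3; order=[2,1,5,0,3]; indeg=(0,0,0,0,0,0)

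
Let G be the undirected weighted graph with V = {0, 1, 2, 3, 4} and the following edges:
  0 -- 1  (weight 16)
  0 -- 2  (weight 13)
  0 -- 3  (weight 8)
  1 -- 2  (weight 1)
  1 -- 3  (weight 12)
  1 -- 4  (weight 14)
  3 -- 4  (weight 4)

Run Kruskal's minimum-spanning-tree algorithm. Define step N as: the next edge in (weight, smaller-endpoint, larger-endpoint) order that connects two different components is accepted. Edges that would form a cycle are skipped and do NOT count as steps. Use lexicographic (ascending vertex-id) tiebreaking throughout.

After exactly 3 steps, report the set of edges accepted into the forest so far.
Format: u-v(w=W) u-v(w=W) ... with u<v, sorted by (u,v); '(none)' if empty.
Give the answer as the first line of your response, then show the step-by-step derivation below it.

0-3(w=8) 1-2(w=1) 3-4(w=4)

step 1: add edge 1-2 (w=1); MST = {1-2(w=1)}
step 2: add edge 3-4 (w=4); MST = {1-2(w=1) 3-4(w=4)}
step 3: add edge 0-3 (w=8); MST = {0-3(w=8) 1-2(w=1) 3-4(w=4)}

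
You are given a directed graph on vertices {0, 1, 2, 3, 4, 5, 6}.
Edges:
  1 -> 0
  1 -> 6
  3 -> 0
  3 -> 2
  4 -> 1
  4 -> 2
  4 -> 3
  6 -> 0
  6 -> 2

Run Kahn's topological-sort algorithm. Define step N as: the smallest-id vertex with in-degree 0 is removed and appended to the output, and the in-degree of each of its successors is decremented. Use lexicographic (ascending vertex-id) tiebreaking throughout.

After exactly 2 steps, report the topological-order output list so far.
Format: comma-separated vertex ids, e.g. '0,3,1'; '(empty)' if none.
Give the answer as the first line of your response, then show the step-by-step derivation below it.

4,1

step 1: output 4; order=[4]; indeg=(3,0,2,0,0,0,1)
step 2: output 1; order=[4,1]; indeg=(2,0,2,0,0,0,0)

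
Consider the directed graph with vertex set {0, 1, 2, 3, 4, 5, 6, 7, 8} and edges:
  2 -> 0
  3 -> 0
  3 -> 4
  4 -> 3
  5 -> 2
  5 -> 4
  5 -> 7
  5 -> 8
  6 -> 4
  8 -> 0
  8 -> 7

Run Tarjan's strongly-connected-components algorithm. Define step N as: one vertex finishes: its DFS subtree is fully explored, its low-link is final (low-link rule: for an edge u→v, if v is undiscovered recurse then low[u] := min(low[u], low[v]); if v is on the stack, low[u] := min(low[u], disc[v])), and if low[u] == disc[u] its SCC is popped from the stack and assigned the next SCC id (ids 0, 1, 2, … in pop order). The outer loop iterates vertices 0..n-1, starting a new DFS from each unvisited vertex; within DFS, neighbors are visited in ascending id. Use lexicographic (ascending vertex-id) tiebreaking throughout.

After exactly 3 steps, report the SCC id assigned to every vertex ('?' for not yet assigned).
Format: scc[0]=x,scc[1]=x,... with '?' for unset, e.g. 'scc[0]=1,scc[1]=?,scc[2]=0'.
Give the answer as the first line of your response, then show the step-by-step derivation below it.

scc[0]=0,scc[1]=1,scc[2]=2,scc[3]=?,scc[4]=?,scc[5]=?,scc[6]=?,scc[7]=?,scc[8]=?

step 1: low=(low[0]=0,low[1]=?,low[2]=?,low[3]=?,low[4]=?,low[5]=?,low[6]=?,low[7]=?,low[8]=?); scc=(scc[0]=0,scc[1]=?,scc[2]=?,scc[3]=?,scc[4]=?,scc[5]=?,scc[6]=?,scc[7]=?,scc[8]=?)
step 2: low=(low[0]=0,low[1]=1,low[2]=?,low[3]=?,low[4]=?,low[5]=?,low[6]=?,low[7]=?,low[8]=?); scc=(scc[0]=0,scc[1]=1,scc[2]=?,scc[3]=?,scc[4]=?,scc[5]=?,scc[6]=?,scc[7]=?,scc[8]=?)
step 3: low=(low[0]=0,low[1]=1,low[2]=2,low[3]=?,low[4]=?,low[5]=?,low[6]=?,low[7]=?,low[8]=?); scc=(scc[0]=0,scc[1]=1,scc[2]=2,scc[3]=?,scc[4]=?,scc[5]=?,scc[6]=?,scc[7]=?,scc[8]=?)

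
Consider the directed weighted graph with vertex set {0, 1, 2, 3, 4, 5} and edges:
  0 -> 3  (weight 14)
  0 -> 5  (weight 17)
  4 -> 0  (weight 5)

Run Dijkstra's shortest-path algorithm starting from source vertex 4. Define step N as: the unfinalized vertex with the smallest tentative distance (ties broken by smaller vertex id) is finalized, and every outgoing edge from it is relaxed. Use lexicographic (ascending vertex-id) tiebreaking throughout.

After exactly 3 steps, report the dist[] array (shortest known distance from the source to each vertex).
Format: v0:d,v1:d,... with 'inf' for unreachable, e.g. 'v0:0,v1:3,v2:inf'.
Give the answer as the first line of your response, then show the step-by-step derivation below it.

v0:5,v1:inf,v2:inf,v3:19,v4:0,v5:22

step 1: dist = v0:5,v1:inf,v2:inf,v3:inf,v4:0,v5:inf
step 2: dist = v0:5,v1:inf,v2:inf,v3:19,v4:0,v5:22
step 3: dist = v0:5,v1:inf,v2:inf,v3:19,v4:0,v5:22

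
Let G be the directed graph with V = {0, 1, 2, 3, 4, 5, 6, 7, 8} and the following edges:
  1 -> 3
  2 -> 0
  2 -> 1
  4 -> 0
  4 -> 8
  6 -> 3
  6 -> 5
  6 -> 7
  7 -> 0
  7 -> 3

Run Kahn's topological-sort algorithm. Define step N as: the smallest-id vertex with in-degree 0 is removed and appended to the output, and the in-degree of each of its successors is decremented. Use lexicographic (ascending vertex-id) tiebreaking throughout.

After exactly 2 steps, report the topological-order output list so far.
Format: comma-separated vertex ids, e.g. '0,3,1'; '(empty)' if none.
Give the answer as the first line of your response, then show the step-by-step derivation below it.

2,1

step 1: output 2; order=[2]; indeg=(2,0,0,3,0,1,0,1,1)
step 2: output 1; order=[2,1]; indeg=(2,0,0,2,0,1,0,1,1)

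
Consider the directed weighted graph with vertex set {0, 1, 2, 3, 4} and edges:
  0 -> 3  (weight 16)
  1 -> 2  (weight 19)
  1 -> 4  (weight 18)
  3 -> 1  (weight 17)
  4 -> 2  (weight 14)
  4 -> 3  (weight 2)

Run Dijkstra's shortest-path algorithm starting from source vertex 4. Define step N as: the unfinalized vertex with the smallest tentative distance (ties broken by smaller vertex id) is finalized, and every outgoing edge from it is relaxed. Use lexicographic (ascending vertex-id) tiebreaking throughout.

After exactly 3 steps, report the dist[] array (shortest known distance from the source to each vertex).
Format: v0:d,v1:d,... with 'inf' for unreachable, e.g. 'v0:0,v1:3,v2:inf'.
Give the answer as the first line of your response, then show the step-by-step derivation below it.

v0:inf,v1:19,v2:14,v3:2,v4:0

step 1: dist = v0:inf,v1:inf,v2:14,v3:2,v4:0
step 2: dist = v0:inf,v1:19,v2:14,v3:2,v4:0
step 3: dist = v0:inf,v1:19,v2:14,v3:2,v4:0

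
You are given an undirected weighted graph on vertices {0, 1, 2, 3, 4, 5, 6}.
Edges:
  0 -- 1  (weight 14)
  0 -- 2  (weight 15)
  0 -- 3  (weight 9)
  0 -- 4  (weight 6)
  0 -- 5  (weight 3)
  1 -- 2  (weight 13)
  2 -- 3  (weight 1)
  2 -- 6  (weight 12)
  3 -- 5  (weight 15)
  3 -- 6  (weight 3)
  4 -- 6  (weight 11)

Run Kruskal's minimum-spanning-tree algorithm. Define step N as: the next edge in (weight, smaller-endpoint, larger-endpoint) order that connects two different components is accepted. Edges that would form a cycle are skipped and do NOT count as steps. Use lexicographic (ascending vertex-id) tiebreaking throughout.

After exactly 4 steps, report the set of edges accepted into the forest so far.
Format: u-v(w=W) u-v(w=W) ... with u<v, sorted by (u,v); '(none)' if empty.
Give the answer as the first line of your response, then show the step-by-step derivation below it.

0-4(w=6) 0-5(w=3) 2-3(w=1) 3-6(w=3)

step 1: add edge 2-3 (w=1); MST = {2-3(w=1)}
step 2: add edge 0-5 (w=3); MST = {0-5(w=3) 2-3(w=1)}
step 3: add edge 3-6 (w=3); MST = {0-5(w=3) 2-3(w=1) 3-6(w=3)}
step 4: add edge 0-4 (w=6); MST = {0-4(w=6) 0-5(w=3) 2-3(w=1) 3-6(w=3)}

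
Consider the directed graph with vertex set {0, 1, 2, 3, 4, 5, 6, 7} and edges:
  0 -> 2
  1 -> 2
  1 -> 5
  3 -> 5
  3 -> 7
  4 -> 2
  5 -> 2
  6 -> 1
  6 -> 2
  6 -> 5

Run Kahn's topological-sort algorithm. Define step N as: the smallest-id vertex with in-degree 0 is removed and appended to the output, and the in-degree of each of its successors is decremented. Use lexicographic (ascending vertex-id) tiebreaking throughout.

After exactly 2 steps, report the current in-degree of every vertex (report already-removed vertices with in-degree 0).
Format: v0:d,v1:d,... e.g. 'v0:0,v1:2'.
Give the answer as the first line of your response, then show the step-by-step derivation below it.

v0:0,v1:1,v2:4,v3:0,v4:0,v5:2,v6:0,v7:0

step 1: output 0; order=[0]; indeg=(0,1,4,0,0,3,0,1)
step 2: output 3; order=[0,3]; indeg=(0,1,4,0,0,2,0,0)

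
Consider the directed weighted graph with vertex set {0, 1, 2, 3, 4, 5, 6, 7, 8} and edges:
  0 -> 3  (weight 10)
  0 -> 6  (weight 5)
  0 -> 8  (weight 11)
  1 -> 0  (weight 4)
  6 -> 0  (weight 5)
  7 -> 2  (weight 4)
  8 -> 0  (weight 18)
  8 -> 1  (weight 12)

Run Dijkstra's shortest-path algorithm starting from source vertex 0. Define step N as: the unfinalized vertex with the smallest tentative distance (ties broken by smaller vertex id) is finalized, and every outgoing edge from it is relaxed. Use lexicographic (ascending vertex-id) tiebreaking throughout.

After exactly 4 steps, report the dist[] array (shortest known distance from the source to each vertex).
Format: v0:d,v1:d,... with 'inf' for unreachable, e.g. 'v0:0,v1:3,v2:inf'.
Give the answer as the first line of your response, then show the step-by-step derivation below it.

v0:0,v1:23,v2:inf,v3:10,v4:inf,v5:inf,v6:5,v7:inf,v8:11

step 1: dist = v0:0,v1:inf,v2:inf,v3:10,v4:inf,v5:inf,v6:5,v7:inf,v8:11
step 2: dist = v0:0,v1:inf,v2:inf,v3:10,v4:inf,v5:inf,v6:5,v7:inf,v8:11
step 3: dist = v0:0,v1:inf,v2:inf,v3:10,v4:inf,v5:inf,v6:5,v7:inf,v8:11
step 4: dist = v0:0,v1:23,v2:inf,v3:10,v4:inf,v5:inf,v6:5,v7:inf,v8:11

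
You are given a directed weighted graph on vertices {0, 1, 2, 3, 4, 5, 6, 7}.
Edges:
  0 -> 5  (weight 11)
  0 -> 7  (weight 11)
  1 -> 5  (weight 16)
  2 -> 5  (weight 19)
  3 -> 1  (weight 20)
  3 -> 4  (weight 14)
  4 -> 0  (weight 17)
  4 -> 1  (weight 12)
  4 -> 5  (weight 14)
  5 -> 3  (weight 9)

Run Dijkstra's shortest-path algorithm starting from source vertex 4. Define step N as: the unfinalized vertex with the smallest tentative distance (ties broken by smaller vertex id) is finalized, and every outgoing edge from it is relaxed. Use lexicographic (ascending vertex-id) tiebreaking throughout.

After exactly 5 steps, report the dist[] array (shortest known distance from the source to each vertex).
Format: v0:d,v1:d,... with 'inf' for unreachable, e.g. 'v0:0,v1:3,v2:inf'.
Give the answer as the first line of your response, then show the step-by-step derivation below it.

v0:17,v1:12,v2:inf,v3:23,v4:0,v5:14,v6:inf,v7:28

step 1: dist = v0:17,v1:12,v2:inf,v3:inf,v4:0,v5:14,v6:inf,v7:inf
step 2: dist = v0:17,v1:12,v2:inf,v3:inf,v4:0,v5:14,v6:inf,v7:inf
step 3: dist = v0:17,v1:12,v2:inf,v3:23,v4:0,v5:14,v6:inf,v7:inf
step 4: dist = v0:17,v1:12,v2:inf,v3:23,v4:0,v5:14,v6:inf,v7:28
step 5: dist = v0:17,v1:12,v2:inf,v3:23,v4:0,v5:14,v6:inf,v7:28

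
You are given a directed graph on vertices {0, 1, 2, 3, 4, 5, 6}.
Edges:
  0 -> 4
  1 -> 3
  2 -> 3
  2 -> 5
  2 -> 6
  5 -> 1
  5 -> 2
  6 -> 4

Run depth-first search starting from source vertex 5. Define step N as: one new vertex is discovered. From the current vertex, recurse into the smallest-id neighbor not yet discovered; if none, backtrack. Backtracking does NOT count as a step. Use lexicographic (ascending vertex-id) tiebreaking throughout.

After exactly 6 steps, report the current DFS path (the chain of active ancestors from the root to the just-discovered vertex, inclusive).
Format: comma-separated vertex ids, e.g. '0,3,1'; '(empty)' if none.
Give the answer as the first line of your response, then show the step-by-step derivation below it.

5,2,6,4

step 1: discover 5; path=5; order=5
step 2: discover 1; path=5>1; order=5,1
step 3: discover 3; path=5>1>3; order=5,1,3
step 4: discover 2; path=5>2; order=5,1,3,2
step 5: discover 6; path=5>2>6; order=5,1,3,2,6
step 6: discover 4; path=5>2>6>4; order=5,1,3,2,6,4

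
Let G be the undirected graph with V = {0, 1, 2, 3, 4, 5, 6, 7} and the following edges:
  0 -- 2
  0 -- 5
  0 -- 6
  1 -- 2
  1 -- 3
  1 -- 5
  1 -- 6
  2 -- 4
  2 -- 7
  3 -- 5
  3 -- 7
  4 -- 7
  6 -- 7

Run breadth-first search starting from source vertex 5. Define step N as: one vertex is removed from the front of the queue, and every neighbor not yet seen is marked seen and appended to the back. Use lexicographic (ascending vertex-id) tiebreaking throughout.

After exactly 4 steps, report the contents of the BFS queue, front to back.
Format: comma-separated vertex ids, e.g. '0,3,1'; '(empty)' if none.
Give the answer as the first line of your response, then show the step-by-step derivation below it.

2,6,7

step 1: dequeue 5; queue=[0,1,3]; order=5
step 2: dequeue 0; queue=[1,3,2,6]; order=5,0
step 3: dequeue 1; queue=[3,2,6]; order=5,0,1
step 4: dequeue 3; queue=[2,6,7]; order=5,0,1,3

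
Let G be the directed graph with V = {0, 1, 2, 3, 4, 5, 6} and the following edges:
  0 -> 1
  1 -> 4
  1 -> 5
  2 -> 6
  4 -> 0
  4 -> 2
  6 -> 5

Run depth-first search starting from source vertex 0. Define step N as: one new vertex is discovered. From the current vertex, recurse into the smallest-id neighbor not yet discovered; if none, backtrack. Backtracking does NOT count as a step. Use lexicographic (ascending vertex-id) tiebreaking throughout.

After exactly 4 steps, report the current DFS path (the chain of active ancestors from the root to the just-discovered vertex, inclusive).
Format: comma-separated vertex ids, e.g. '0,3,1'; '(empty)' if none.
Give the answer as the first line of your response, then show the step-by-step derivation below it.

0,1,4,2

step 1: discover 0; path=0; order=0
step 2: discover 1; path=0>1; order=0,1
step 3: discover 4; path=0>1>4; order=0,1,4
step 4: discover 2; path=0>1>4>2; order=0,1,4,2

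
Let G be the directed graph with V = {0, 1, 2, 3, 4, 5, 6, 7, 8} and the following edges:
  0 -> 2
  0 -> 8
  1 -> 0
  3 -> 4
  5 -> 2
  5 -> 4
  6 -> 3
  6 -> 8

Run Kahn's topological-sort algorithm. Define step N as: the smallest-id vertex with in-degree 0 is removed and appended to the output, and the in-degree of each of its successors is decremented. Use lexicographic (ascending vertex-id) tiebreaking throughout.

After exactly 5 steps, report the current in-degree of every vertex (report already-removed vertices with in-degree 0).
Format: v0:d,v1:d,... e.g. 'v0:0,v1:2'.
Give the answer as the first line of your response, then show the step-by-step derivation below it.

v0:0,v1:0,v2:0,v3:0,v4:1,v5:0,v6:0,v7:0,v8:0

step 1: output 1; order=[1]; indeg=(0,0,2,1,2,0,0,0,2)
step 2: output 0; order=[1,0]; indeg=(0,0,1,1,2,0,0,0,1)
step 3: output 5; order=[1,0,5]; indeg=(0,0,0,1,1,0,0,0,1)
step 4: output 2; order=[1,0,5,2]; indeg=(0,0,0,1,1,0,0,0,1)
step 5: output 6; order=[1,0,5,2,6]; indeg=(0,0,0,0,1,0,0,0,0)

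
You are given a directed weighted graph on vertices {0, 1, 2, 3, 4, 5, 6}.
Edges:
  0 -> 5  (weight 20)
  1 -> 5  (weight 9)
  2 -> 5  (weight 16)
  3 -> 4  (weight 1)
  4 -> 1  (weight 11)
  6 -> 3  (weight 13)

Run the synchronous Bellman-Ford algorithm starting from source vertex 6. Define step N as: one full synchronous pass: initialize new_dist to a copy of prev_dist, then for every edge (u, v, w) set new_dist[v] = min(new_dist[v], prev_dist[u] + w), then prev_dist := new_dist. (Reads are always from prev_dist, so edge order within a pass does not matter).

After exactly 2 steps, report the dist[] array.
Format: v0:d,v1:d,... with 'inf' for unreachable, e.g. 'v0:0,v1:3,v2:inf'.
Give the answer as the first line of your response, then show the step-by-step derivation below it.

v0:inf,v1:inf,v2:inf,v3:13,v4:14,v5:inf,v6:0

step 1: dist = v0:inf,v1:inf,v2:inf,v3:13,v4:inf,v5:inf,v6:0
step 2: dist = v0:inf,v1:inf,v2:inf,v3:13,v4:14,v5:inf,v6:0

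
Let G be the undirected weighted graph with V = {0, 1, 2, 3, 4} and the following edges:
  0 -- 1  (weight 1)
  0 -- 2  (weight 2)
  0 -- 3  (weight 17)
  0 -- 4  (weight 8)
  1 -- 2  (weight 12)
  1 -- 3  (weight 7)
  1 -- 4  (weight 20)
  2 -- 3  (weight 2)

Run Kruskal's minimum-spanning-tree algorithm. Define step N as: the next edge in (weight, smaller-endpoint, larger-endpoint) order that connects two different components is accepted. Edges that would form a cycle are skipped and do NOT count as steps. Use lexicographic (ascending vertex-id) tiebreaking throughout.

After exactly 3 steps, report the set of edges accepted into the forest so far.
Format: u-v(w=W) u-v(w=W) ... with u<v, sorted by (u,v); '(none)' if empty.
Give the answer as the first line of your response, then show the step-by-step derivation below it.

0-1(w=1) 0-2(w=2) 2-3(w=2)

step 1: add edge 0-1 (w=1); MST = {0-1(w=1)}
step 2: add edge 0-2 (w=2); MST = {0-1(w=1) 0-2(w=2)}
step 3: add edge 2-3 (w=2); MST = {0-1(w=1) 0-2(w=2) 2-3(w=2)}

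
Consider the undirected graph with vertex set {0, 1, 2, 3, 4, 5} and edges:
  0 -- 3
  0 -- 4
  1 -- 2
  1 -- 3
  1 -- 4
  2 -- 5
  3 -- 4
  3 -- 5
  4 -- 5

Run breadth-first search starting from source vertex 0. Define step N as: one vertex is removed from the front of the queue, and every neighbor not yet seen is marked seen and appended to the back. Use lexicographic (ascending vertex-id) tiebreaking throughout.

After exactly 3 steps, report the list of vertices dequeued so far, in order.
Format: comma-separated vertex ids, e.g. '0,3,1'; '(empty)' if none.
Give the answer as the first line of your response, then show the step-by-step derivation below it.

0,3,4

step 1: dequeue 0; queue=[3,4]; order=0
step 2: dequeue 3; queue=[4,1,5]; order=0,3
step 3: dequeue 4; queue=[1,5]; order=0,3,4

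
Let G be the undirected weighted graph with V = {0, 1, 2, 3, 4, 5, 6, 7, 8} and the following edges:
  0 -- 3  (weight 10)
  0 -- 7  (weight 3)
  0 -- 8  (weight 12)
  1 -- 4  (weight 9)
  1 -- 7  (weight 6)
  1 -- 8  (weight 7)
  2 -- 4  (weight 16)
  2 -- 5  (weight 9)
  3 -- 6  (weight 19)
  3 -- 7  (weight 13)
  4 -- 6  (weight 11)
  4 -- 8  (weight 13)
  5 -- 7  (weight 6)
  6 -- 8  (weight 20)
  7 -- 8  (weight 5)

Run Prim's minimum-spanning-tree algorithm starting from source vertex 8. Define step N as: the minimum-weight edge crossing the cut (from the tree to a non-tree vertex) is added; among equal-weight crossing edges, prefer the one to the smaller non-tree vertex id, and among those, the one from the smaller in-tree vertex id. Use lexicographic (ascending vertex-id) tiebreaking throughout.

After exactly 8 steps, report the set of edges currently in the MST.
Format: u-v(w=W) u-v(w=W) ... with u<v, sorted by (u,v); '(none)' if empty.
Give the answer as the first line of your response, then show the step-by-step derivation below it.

0-3(w=10) 0-7(w=3) 1-4(w=9) 1-7(w=6) 2-5(w=9) 4-6(w=11) 5-7(w=6) 7-8(w=5)

step 1: add edge 7-8 (w=5); MST = {7-8(w=5)}
step 2: add edge 0-7 (w=3); MST = {0-7(w=3) 7-8(w=5)}
step 3: add edge 1-7 (w=6); MST = {0-7(w=3) 1-7(w=6) 7-8(w=5)}
step 4: add edge 5-7 (w=6); MST = {0-7(w=3) 1-7(w=6) 5-7(w=6) 7-8(w=5)}
step 5: add edge 2-5 (w=9); MST = {0-7(w=3) 1-7(w=6) 2-5(w=9) 5-7(w=6) 7-8(w=5)}
step 6: add edge 1-4 (w=9); MST = {0-7(w=3) 1-4(w=9) 1-7(w=6) 2-5(w=9) 5-7(w=6) 7-8(w=5)}
step 7: add edge 0-3 (w=10); MST = {0-3(w=10) 0-7(w=3) 1-4(w=9) 1-7(w=6) 2-5(w=9) 5-7(w=6) 7-8(w=5)}
step 8: add edge 4-6 (w=11); MST = {0-3(w=10) 0-7(w=3) 1-4(w=9) 1-7(w=6) 2-5(w=9) 4-6(w=11) 5-7(w=6) 7-8(w=5)}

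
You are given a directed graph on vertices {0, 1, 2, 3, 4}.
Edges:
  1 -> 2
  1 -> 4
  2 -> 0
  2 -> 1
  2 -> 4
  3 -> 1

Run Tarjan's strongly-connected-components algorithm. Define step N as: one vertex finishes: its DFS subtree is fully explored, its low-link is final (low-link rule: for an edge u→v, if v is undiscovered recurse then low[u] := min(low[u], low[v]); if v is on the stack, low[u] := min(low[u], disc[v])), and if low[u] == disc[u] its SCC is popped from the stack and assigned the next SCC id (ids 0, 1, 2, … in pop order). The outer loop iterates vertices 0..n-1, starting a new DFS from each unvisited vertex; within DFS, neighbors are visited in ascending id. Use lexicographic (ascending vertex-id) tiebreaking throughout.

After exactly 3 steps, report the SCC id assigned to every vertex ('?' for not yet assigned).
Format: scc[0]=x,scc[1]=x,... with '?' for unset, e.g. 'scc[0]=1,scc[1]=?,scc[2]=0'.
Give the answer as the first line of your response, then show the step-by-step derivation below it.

scc[0]=0,scc[1]=?,scc[2]=?,scc[3]=?,scc[4]=1

step 1: low=(low[0]=0,low[1]=?,low[2]=?,low[3]=?,low[4]=?); scc=(scc[0]=0,scc[1]=?,scc[2]=?,scc[3]=?,scc[4]=?)
step 2: low=(low[0]=0,low[1]=1,low[2]=1,low[3]=?,low[4]=3); scc=(scc[0]=0,scc[1]=?,scc[2]=?,scc[3]=?,scc[4]=1)
step 3: low=(low[0]=0,low[1]=1,low[2]=1,low[3]=?,low[4]=3); scc=(scc[0]=0,scc[1]=?,scc[2]=?,scc[3]=?,scc[4]=1)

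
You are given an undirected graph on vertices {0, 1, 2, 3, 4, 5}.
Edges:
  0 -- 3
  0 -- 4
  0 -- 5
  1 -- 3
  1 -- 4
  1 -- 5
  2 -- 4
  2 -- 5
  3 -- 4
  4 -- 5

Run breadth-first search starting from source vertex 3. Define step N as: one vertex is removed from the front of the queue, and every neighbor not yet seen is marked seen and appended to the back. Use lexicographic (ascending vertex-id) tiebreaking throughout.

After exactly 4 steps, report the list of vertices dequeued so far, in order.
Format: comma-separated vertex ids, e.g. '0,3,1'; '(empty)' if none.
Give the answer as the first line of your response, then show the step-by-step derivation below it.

3,0,1,4

step 1: dequeue 3; queue=[0,1,4]; order=3
step 2: dequeue 0; queue=[1,4,5]; order=3,0
step 3: dequeue 1; queue=[4,5]; order=3,0,1
step 4: dequeue 4; queue=[5,2]; order=3,0,1,4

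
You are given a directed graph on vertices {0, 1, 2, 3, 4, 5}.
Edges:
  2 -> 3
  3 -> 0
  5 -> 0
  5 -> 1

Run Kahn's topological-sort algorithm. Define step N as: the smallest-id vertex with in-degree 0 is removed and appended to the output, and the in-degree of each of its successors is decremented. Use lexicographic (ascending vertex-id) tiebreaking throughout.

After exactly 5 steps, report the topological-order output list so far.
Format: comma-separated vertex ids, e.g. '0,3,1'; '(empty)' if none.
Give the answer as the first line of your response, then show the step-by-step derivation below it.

2,3,4,5,0

step 1: output 2; order=[2]; indeg=(2,1,0,0,0,0)
step 2: output 3; order=[2,3]; indeg=(1,1,0,0,0,0)
step 3: output 4; order=[2,3,4]; indeg=(1,1,0,0,0,0)
step 4: output 5; order=[2,3,4,5]; indeg=(0,0,0,0,0,0)
step 5: output 0; order=[2,3,4,5,0]; indeg=(0,0,0,0,0,0)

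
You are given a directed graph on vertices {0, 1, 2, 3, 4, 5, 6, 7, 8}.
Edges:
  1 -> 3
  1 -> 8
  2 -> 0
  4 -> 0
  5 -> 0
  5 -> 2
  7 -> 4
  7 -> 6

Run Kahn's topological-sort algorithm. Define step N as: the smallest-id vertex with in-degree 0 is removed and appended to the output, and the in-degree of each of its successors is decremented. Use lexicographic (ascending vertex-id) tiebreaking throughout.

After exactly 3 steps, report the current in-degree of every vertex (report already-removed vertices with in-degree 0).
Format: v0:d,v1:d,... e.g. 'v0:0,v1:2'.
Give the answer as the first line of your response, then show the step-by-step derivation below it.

v0:2,v1:0,v2:0,v3:0,v4:1,v5:0,v6:1,v7:0,v8:0

step 1: output 1; order=[1]; indeg=(3,0,1,0,1,0,1,0,0)
step 2: output 3; order=[1,3]; indeg=(3,0,1,0,1,0,1,0,0)
step 3: output 5; order=[1,3,5]; indeg=(2,0,0,0,1,0,1,0,0)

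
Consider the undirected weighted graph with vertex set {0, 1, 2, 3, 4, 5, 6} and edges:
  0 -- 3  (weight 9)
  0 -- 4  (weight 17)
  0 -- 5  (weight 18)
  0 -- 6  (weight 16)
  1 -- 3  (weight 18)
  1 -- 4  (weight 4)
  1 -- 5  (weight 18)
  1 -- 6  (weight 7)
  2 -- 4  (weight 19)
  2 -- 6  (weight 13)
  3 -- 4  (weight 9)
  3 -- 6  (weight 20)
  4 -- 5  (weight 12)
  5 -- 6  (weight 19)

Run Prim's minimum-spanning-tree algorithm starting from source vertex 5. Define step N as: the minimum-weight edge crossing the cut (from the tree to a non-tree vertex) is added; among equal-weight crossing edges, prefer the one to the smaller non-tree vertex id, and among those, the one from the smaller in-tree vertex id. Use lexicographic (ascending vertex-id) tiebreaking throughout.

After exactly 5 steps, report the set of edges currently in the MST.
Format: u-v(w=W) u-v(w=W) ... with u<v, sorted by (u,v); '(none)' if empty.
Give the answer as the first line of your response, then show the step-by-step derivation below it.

0-3(w=9) 1-4(w=4) 1-6(w=7) 3-4(w=9) 4-5(w=12)

step 1: add edge 4-5 (w=12); MST = {4-5(w=12)}
step 2: add edge 1-4 (w=4); MST = {1-4(w=4) 4-5(w=12)}
step 3: add edge 1-6 (w=7); MST = {1-4(w=4) 1-6(w=7) 4-5(w=12)}
step 4: add edge 3-4 (w=9); MST = {1-4(w=4) 1-6(w=7) 3-4(w=9) 4-5(w=12)}
step 5: add edge 0-3 (w=9); MST = {0-3(w=9) 1-4(w=4) 1-6(w=7) 3-4(w=9) 4-5(w=12)}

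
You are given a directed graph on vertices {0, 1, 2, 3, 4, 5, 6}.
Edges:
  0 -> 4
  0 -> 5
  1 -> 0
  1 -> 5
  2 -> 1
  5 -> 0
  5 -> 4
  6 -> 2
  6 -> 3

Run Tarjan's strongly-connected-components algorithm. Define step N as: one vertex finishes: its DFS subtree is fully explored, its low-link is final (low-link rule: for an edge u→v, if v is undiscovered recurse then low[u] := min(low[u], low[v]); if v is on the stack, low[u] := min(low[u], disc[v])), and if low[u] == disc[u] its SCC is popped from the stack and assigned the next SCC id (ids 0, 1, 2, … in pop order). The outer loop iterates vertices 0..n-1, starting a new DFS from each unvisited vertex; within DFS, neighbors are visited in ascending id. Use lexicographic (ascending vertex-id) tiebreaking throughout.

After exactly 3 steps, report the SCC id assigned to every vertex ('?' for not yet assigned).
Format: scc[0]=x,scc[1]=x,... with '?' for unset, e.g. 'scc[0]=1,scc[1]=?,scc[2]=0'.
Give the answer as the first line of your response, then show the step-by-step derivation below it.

scc[0]=1,scc[1]=?,scc[2]=?,scc[3]=?,scc[4]=0,scc[5]=1,scc[6]=?

step 1: low=(low[0]=0,low[1]=?,low[2]=?,low[3]=?,low[4]=1,low[5]=?,low[6]=?); scc=(scc[0]=?,scc[1]=?,scc[2]=?,scc[3]=?,scc[4]=0,scc[5]=?,scc[6]=?)
step 2: low=(low[0]=0,low[1]=?,low[2]=?,low[3]=?,low[4]=1,low[5]=0,low[6]=?); scc=(scc[0]=?,scc[1]=?,scc[2]=?,scc[3]=?,scc[4]=0,scc[5]=?,scc[6]=?)
step 3: low=(low[0]=0,low[1]=?,low[2]=?,low[3]=?,low[4]=1,low[5]=0,low[6]=?); scc=(scc[0]=1,scc[1]=?,scc[2]=?,scc[3]=?,scc[4]=0,scc[5]=1,scc[6]=?)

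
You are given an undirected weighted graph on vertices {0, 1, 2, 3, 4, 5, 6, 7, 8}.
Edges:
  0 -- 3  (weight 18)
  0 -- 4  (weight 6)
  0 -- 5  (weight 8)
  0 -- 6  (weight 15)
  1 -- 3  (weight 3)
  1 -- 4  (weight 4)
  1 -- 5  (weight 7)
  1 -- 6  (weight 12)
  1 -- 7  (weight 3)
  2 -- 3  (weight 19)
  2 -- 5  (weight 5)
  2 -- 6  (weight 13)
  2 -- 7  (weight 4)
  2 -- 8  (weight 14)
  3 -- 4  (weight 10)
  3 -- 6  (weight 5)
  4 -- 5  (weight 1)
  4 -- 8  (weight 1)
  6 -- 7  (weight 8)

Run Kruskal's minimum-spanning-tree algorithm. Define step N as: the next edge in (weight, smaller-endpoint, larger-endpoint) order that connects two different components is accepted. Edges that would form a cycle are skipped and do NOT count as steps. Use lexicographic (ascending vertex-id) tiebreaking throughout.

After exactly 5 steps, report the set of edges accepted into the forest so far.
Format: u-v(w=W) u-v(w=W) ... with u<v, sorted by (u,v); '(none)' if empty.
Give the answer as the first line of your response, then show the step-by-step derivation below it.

1-3(w=3) 1-4(w=4) 1-7(w=3) 4-5(w=1) 4-8(w=1)

step 1: add edge 4-5 (w=1); MST = {4-5(w=1)}
step 2: add edge 4-8 (w=1); MST = {4-5(w=1) 4-8(w=1)}
step 3: add edge 1-3 (w=3); MST = {1-3(w=3) 4-5(w=1) 4-8(w=1)}
step 4: add edge 1-7 (w=3); MST = {1-3(w=3) 1-7(w=3) 4-5(w=1) 4-8(w=1)}
step 5: add edge 1-4 (w=4); MST = {1-3(w=3) 1-4(w=4) 1-7(w=3) 4-5(w=1) 4-8(w=1)}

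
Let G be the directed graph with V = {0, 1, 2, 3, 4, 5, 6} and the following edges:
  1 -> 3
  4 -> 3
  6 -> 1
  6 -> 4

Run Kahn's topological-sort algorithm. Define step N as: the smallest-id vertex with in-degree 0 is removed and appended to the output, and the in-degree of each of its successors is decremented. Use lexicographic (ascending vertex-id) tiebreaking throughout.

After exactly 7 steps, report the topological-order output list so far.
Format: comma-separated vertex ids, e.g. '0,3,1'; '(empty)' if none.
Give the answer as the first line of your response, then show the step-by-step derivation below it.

0,2,5,6,1,4,3

step 1: output 0; order=[0]; indeg=(0,1,0,2,1,0,0)
step 2: output 2; order=[0,2]; indeg=(0,1,0,2,1,0,0)
step 3: output 5; order=[0,2,5]; indeg=(0,1,0,2,1,0,0)
step 4: output 6; order=[0,2,5,6]; indeg=(0,0,0,2,0,0,0)
step 5: output 1; order=[0,2,5,6,1]; indeg=(0,0,0,1,0,0,0)
step 6: output 4; order=[0,2,5,6,1,4]; indeg=(0,0,0,0,0,0,0)
step 7: output 3; order=[0,2,5,6,1,4,3]; indeg=(0,0,0,0,0,0,0)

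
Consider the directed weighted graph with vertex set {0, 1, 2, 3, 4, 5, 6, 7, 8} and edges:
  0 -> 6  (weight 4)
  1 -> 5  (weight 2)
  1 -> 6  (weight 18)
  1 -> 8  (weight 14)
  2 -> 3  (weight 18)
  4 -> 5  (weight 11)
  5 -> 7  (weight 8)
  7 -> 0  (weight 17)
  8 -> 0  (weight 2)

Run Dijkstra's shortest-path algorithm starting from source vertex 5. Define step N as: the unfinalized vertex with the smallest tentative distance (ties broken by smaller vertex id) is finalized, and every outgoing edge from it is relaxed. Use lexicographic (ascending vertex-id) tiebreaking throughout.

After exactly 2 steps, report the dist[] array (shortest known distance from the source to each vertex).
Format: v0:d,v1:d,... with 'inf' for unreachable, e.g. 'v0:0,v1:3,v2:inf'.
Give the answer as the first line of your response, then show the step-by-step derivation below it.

v0:25,v1:inf,v2:inf,v3:inf,v4:inf,v5:0,v6:inf,v7:8,v8:inf

step 1: dist = v0:inf,v1:inf,v2:inf,v3:inf,v4:inf,v5:0,v6:inf,v7:8,v8:inf
step 2: dist = v0:25,v1:inf,v2:inf,v3:inf,v4:inf,v5:0,v6:inf,v7:8,v8:inf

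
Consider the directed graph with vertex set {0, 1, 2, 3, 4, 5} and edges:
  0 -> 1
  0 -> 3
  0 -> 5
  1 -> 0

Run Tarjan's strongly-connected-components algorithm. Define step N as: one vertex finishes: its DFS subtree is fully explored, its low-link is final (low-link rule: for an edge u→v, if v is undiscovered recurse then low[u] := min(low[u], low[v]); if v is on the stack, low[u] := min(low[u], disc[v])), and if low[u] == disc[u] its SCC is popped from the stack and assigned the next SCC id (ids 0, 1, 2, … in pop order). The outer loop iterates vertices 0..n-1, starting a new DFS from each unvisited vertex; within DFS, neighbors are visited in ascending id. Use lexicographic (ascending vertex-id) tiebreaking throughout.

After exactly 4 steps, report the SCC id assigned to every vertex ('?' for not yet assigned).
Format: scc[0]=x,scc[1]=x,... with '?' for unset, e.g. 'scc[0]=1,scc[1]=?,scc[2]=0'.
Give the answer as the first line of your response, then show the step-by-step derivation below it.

scc[0]=2,scc[1]=2,scc[2]=?,scc[3]=0,scc[4]=?,scc[5]=1

step 1: low=(low[0]=0,low[1]=0,low[2]=?,low[3]=?,low[4]=?,low[5]=?); scc=(scc[0]=?,scc[1]=?,scc[2]=?,scc[3]=?,scc[4]=?,scc[5]=?)
step 2: low=(low[0]=0,low[1]=0,low[2]=?,low[3]=2,low[4]=?,low[5]=?); scc=(scc[0]=?,scc[1]=?,scc[2]=?,scc[3]=0,scc[4]=?,scc[5]=?)
step 3: low=(low[0]=0,low[1]=0,low[2]=?,low[3]=2,low[4]=?,low[5]=3); scc=(scc[0]=?,scc[1]=?,scc[2]=?,scc[3]=0,scc[4]=?,scc[5]=1)
step 4: low=(low[0]=0,low[1]=0,low[2]=?,low[3]=2,low[4]=?,low[5]=3); scc=(scc[0]=2,scc[1]=2,scc[2]=?,scc[3]=0,scc[4]=?,scc[5]=1)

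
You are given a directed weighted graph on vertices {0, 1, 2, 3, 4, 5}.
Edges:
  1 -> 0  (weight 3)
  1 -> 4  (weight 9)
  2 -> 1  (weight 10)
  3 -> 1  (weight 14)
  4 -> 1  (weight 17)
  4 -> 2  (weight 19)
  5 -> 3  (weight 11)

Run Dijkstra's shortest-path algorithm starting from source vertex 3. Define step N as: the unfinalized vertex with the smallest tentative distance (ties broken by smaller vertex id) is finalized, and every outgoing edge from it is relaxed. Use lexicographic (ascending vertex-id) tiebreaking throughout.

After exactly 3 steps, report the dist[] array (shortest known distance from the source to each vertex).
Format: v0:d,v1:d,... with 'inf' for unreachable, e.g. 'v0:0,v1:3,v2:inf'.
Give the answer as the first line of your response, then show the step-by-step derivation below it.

v0:17,v1:14,v2:inf,v3:0,v4:23,v5:inf

step 1: dist = v0:inf,v1:14,v2:inf,v3:0,v4:inf,v5:inf
step 2: dist = v0:17,v1:14,v2:inf,v3:0,v4:23,v5:inf
step 3: dist = v0:17,v1:14,v2:inf,v3:0,v4:23,v5:inf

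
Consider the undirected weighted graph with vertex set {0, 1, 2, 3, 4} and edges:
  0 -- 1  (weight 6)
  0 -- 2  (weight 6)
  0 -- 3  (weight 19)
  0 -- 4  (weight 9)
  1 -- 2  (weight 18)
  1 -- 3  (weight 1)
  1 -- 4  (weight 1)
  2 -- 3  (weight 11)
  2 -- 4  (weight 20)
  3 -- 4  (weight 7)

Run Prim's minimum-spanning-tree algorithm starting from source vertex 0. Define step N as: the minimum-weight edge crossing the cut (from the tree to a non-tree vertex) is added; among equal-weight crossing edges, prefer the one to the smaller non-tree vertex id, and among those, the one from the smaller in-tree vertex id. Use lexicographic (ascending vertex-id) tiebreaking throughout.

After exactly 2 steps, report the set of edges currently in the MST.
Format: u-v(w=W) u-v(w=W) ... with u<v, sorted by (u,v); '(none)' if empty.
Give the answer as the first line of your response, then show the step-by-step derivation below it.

0-1(w=6) 1-3(w=1)

step 1: add edge 0-1 (w=6); MST = {0-1(w=6)}
step 2: add edge 1-3 (w=1); MST = {0-1(w=6) 1-3(w=1)}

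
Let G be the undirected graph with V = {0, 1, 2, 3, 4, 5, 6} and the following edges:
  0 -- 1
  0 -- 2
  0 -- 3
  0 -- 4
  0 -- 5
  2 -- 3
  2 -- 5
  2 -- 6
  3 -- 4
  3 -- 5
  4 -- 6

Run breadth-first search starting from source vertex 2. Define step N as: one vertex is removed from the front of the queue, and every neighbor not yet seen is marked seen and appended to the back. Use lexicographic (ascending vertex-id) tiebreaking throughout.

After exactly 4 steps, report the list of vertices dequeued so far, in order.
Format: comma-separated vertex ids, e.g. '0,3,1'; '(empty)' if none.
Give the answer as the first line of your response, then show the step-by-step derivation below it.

2,0,3,5

step 1: dequeue 2; queue=[0,3,5,6]; order=2
step 2: dequeue 0; queue=[3,5,6,1,4]; order=2,0
step 3: dequeue 3; queue=[5,6,1,4]; order=2,0,3
step 4: dequeue 5; queue=[6,1,4]; order=2,0,3,5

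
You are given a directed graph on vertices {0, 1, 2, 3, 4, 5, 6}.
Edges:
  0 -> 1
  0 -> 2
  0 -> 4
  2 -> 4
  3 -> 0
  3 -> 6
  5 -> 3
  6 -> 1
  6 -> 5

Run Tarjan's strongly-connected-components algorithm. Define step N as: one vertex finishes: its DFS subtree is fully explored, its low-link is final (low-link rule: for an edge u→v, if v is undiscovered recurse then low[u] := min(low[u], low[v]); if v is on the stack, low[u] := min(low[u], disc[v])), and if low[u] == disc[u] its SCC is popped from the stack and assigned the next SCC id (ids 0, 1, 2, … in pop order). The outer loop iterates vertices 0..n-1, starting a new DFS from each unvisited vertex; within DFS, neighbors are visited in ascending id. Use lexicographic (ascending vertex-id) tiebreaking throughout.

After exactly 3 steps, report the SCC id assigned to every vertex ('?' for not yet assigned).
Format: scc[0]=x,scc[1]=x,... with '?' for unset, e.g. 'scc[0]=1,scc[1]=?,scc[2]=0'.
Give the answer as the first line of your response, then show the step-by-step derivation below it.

scc[0]=?,scc[1]=0,scc[2]=2,scc[3]=?,scc[4]=1,scc[5]=?,scc[6]=?

step 1: low=(low[0]=0,low[1]=1,low[2]=?,low[3]=?,low[4]=?,low[5]=?,low[6]=?); scc=(scc[0]=?,scc[1]=0,scc[2]=?,scc[3]=?,scc[4]=?,scc[5]=?,scc[6]=?)
step 2: low=(low[0]=0,low[1]=1,low[2]=2,low[3]=?,low[4]=3,low[5]=?,low[6]=?); scc=(scc[0]=?,scc[1]=0,scc[2]=?,scc[3]=?,scc[4]=1,scc[5]=?,scc[6]=?)
step 3: low=(low[0]=0,low[1]=1,low[2]=2,low[3]=?,low[4]=3,low[5]=?,low[6]=?); scc=(scc[0]=?,scc[1]=0,scc[2]=2,scc[3]=?,scc[4]=1,scc[5]=?,scc[6]=?)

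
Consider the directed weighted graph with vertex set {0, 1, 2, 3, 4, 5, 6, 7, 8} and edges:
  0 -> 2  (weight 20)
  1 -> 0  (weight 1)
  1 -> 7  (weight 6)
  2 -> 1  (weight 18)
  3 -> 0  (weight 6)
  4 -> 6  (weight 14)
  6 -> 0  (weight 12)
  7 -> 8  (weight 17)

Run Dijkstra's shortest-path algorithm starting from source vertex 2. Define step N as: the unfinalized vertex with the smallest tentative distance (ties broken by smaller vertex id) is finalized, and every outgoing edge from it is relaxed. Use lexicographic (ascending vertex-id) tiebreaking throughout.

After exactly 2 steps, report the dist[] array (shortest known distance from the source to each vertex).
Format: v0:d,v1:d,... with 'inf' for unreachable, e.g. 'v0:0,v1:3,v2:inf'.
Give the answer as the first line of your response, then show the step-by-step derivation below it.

v0:19,v1:18,v2:0,v3:inf,v4:inf,v5:inf,v6:inf,v7:24,v8:inf

step 1: dist = v0:inf,v1:18,v2:0,v3:inf,v4:inf,v5:inf,v6:inf,v7:inf,v8:inf
step 2: dist = v0:19,v1:18,v2:0,v3:inf,v4:inf,v5:inf,v6:inf,v7:24,v8:inf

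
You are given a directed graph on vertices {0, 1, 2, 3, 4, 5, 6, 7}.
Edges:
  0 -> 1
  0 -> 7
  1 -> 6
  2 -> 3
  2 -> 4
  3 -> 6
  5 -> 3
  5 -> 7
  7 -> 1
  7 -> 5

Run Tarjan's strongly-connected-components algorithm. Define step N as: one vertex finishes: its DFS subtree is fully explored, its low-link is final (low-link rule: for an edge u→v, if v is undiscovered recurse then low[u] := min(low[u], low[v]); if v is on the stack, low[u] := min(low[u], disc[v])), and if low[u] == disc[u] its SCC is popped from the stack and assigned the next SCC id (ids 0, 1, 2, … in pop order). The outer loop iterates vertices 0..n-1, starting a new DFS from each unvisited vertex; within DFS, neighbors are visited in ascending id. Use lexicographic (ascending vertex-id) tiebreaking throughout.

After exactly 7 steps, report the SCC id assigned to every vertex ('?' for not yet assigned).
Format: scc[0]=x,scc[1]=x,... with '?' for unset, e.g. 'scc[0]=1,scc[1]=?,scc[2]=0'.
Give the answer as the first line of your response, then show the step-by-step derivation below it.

scc[0]=4,scc[1]=1,scc[2]=?,scc[3]=2,scc[4]=5,scc[5]=3,scc[6]=0,scc[7]=3

step 1: low=(low[0]=0,low[1]=1,low[2]=?,low[3]=?,low[4]=?,low[5]=?,low[6]=2,low[7]=?); scc=(scc[0]=?,scc[1]=?,scc[2]=?,scc[3]=?,scc[4]=?,scc[5]=?,scc[6]=0,scc[7]=?)
step 2: low=(low[0]=0,low[1]=1,low[2]=?,low[3]=?,low[4]=?,low[5]=?,low[6]=2,low[7]=?); scc=(scc[0]=?,scc[1]=1,scc[2]=?,scc[3]=?,scc[4]=?,scc[5]=?,scc[6]=0,scc[7]=?)
step 3: low=(low[0]=0,low[1]=1,low[2]=?,low[3]=5,low[4]=?,low[5]=4,low[6]=2,low[7]=3); scc=(scc[0]=?,scc[1]=1,scc[2]=?,scc[3]=2,scc[4]=?,scc[5]=?,scc[6]=0,scc[7]=?)
step 4: low=(low[0]=0,low[1]=1,low[2]=?,low[3]=5,low[4]=?,low[5]=3,low[6]=2,low[7]=3); scc=(scc[0]=?,scc[1]=1,scc[2]=?,scc[3]=2,scc[4]=?,scc[5]=?,scc[6]=0,scc[7]=?)
step 5: low=(low[0]=0,low[1]=1,low[2]=?,low[3]=5,low[4]=?,low[5]=3,low[6]=2,low[7]=3); scc=(scc[0]=?,scc[1]=1,scc[2]=?,scc[3]=2,scc[4]=?,scc[5]=3,scc[6]=0,scc[7]=3)
step 6: low=(low[0]=0,low[1]=1,low[2]=?,low[3]=5,low[4]=?,low[5]=3,low[6]=2,low[7]=3); scc=(scc[0]=4,scc[1]=1,scc[2]=?,scc[3]=2,scc[4]=?,scc[5]=3,scc[6]=0,scc[7]=3)
step 7: low=(low[0]=0,low[1]=1,low[2]=6,low[3]=5,low[4]=7,low[5]=3,low[6]=2,low[7]=3); scc=(scc[0]=4,scc[1]=1,scc[2]=?,scc[3]=2,scc[4]=5,scc[5]=3,scc[6]=0,scc[7]=3)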